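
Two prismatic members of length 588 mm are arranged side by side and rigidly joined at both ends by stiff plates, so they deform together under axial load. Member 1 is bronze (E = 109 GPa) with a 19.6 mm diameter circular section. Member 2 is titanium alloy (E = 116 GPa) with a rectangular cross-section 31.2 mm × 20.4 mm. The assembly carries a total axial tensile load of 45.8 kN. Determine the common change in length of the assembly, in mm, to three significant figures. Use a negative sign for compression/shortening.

0.252 mm

A_1 = 301.7 mm².
A_2 = 636.5 mm².
Equal strain + equilibrium ⇒ each member carries load in proportion to AE: A₁E₁ = 32890000 N, A₂E₂ = 73830000 N, ΣAE = 106700000 N.
δ = PL/ΣAE = 45800·588/106700000 = 0.2523 mm.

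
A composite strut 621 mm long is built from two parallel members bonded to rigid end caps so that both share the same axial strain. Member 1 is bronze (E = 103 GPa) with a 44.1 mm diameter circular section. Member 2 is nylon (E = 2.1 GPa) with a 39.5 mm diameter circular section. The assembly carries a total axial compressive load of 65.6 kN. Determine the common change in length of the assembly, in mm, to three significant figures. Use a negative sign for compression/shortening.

A_1 = 1527 mm².
A_2 = 1225 mm².
Equal strain + equilibrium ⇒ each member carries load in proportion to AE: A₁E₁ = 157300000 N, A₂E₂ = 2573000 N, ΣAE = 159900000 N.
δ = PL/ΣAE = -65600·621/159900000 = -0.2548 mm.

-0.255 mm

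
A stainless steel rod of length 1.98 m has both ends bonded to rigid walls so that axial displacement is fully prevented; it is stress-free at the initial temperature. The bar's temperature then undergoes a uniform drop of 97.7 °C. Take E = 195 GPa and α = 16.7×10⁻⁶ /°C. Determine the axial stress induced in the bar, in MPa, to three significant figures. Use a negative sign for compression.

Free thermal expansion αLΔT = 16.7e-6 · 1980 · -97.7 = -3.231 mm.
The walls impose strain ε = −(-3.231)/1980 = 1.6316e-03; σ = Eε = 195000 · 1.6316e-03 = 318.2 MPa.

318 MPa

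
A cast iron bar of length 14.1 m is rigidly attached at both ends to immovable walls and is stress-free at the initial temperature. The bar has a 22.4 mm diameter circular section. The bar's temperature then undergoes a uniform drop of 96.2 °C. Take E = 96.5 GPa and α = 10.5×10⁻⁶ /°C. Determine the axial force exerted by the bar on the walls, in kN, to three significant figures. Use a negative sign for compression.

Free thermal expansion αLΔT = 10.5e-6 · 14100 · -96.2 = -14.24 mm.
The walls impose strain ε = −(-14.24)/14100 = 1.0101e-03; σ = Eε = 96500 · 1.0101e-03 = 97.47 MPa.
Wall reaction R = σ·A = 97.47·394.1 = 38410 N = 38.41 kN.

38.4 kN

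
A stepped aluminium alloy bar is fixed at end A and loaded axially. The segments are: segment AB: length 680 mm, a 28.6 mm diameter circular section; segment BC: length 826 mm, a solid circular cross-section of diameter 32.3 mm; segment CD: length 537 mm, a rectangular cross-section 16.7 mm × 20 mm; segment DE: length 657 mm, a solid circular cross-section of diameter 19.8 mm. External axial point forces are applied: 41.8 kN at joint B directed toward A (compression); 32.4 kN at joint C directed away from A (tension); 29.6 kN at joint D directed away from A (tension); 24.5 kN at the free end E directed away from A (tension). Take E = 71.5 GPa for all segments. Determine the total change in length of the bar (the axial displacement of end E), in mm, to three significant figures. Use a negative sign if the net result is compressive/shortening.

3.83 mm

Internal axial forces (sectioning from the free end, tension +): N_DE = 24.5 kN, N_CD = 54.1 kN, N_BC = 86.5 kN, N_AB = 44.7 kN.
A_AB = 642.4 mm².
A_BC = 819.4 mm².
A_CD = 334 mm².
A_DE = 307.9 mm².
δ_AB = 44700·680/(642.4·71500) = 0.6617 mm
δ_BC = 86500·826/(819.4·71500) = 1.22 mm
δ_CD = 54100·537/(334·71500) = 1.217 mm
δ_DE = 24500·657/(307.9·71500) = 0.7311 mm
δ = Σδ_i = 3.829 mm.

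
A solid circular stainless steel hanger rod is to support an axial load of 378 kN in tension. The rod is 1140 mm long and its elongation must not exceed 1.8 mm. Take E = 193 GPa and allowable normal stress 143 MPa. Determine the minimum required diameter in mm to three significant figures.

58.0 mm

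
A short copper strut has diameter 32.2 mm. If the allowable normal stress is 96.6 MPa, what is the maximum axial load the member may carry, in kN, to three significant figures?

A = 814.3 mm².
P_max = σ_allow · A = 96.6 · 814.3 = 78660 N = 78.66 kN.

78.7 kN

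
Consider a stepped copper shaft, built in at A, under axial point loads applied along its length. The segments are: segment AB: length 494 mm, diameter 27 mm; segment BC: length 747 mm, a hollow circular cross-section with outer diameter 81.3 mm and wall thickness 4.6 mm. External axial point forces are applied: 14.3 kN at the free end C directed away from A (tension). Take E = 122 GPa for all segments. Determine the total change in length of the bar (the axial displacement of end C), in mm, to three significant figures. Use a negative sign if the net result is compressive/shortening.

0.180 mm

Internal axial forces (sectioning from the free end, tension +): N_BC = 14.3 kN, N_AB = 14.3 kN.
A_AB = 572.6 mm².
A_BC = 1108 mm².
δ_AB = 14300·494/(572.6·122000) = 0.1011 mm
δ_BC = 14300·747/(1108·122000) = 0.07899 mm
δ = Σδ_i = 0.1801 mm.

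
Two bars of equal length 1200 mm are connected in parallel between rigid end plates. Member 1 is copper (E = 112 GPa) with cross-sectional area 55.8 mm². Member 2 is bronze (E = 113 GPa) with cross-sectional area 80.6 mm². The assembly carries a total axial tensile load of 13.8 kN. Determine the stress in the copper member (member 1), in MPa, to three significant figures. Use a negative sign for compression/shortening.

101 MPa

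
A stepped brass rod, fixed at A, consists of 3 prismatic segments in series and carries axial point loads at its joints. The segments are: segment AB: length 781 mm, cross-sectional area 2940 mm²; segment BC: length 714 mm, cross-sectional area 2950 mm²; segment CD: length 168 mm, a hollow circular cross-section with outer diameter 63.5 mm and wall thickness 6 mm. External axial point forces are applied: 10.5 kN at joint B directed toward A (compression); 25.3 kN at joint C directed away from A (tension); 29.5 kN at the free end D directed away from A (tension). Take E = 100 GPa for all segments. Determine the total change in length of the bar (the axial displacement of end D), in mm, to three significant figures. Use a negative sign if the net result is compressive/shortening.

0.296 mm

Internal axial forces (sectioning from the free end, tension +): N_CD = 29.5 kN, N_BC = 54.8 kN, N_AB = 44.3 kN.
A_CD = 1084 mm².
δ_AB = 44300·781/(2940·100000) = 0.1177 mm
δ_BC = 54800·714/(2950·100000) = 0.1326 mm
δ_CD = 29500·168/(1084·100000) = 0.04573 mm
δ = Σδ_i = 0.296 mm.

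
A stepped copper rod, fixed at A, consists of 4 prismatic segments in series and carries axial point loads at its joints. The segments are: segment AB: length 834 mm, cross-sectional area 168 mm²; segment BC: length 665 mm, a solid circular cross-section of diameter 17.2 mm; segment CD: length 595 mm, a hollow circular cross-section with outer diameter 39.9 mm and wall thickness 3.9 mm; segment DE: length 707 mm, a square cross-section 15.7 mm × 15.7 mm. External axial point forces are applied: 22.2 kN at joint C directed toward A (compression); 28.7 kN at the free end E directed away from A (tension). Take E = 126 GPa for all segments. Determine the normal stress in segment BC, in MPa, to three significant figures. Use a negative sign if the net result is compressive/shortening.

28.0 MPa

Internal axial forces (sectioning from the free end, tension +): N_DE = 28.7 kN, N_CD = 28.7 kN, N_BC = 6.5 kN, N_AB = 6.5 kN.
A_BC = 232.4 mm².
σ_BC = N_BC/A_BC = 6500/232.4 = 27.97 MPa.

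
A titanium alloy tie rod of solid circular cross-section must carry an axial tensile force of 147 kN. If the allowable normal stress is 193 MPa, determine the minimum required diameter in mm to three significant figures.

Required area A ≥ P/σ_allow = 147000/193 = 761.7 mm².
For a solid circular section, d ≥ √(4A/π) = 31.14 mm.

31.1 mm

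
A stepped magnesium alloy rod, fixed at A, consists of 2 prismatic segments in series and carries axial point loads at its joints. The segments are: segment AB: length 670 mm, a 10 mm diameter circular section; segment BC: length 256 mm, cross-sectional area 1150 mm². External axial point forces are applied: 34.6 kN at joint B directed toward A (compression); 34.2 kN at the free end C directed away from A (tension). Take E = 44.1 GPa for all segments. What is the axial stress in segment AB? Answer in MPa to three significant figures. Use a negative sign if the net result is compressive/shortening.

-5.09 MPa

Internal axial forces (sectioning from the free end, tension +): N_BC = 34.2 kN, N_AB = -0.4 kN.
A_AB = 78.54 mm².
σ_AB = N_AB/A_AB = -400/78.54 = -5.093 MPa.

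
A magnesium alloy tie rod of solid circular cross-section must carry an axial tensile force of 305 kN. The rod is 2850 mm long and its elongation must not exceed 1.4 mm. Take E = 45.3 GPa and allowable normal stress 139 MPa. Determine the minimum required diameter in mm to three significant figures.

Required area A ≥ P/σ_allow = 305000/139 = 2194 mm².
For a solid circular section, d ≥ √(4A/π) = 52.86 mm.
Elongation limit: A ≥ PL/(Eδ_allow) = 305000·2850/(45300·1.4) = 13710 mm² ⇒ d ≥ 132.1 mm.
The elongation limit governs.

132 mm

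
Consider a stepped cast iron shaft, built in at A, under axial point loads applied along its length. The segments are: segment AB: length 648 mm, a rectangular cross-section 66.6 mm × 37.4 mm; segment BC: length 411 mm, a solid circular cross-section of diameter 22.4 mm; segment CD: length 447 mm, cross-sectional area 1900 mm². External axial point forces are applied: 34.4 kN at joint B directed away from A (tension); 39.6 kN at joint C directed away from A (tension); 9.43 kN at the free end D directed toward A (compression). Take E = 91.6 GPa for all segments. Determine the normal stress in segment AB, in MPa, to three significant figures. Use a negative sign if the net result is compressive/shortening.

Internal axial forces (sectioning from the free end, tension +): N_CD = -9.43 kN, N_BC = 30.17 kN, N_AB = 64.57 kN.
A_AB = 2491 mm².
σ_AB = N_AB/A_AB = 64570/2491 = 25.92 MPa.

25.9 MPa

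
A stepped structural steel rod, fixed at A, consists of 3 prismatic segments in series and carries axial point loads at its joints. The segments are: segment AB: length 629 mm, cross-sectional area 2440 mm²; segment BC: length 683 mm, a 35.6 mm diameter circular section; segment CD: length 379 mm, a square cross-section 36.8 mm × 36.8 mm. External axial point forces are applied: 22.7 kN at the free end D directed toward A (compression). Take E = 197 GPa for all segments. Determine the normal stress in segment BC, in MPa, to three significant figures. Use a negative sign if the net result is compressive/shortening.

Internal axial forces (sectioning from the free end, tension +): N_CD = -22.7 kN, N_BC = -22.7 kN, N_AB = -22.7 kN.
A_BC = 995.4 mm².
σ_BC = N_BC/A_BC = -22700/995.4 = -22.81 MPa.

-22.8 MPa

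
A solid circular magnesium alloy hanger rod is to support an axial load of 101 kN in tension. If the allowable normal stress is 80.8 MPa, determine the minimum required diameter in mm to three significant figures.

39.9 mm

Required area A ≥ P/σ_allow = 101000/80.8 = 1250 mm².
For a solid circular section, d ≥ √(4A/π) = 39.89 mm.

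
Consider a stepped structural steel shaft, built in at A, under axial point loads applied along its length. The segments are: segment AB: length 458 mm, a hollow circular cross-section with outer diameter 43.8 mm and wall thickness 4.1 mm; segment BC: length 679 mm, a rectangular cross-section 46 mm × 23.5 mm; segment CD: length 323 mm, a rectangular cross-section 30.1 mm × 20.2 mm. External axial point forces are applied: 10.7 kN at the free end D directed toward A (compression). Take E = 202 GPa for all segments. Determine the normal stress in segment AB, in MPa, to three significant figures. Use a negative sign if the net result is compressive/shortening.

Internal axial forces (sectioning from the free end, tension +): N_CD = -10.7 kN, N_BC = -10.7 kN, N_AB = -10.7 kN.
A_AB = 511.4 mm².
σ_AB = N_AB/A_AB = -10700/511.4 = -20.92 MPa.

-20.9 MPa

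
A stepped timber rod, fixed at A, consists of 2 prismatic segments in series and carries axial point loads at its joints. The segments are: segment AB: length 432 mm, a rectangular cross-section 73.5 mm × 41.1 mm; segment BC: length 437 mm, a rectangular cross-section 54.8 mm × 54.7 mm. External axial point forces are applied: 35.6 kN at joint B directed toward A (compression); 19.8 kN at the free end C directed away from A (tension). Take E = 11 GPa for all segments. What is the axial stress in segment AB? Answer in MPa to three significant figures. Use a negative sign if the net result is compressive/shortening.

-5.23 MPa

Internal axial forces (sectioning from the free end, tension +): N_BC = 19.8 kN, N_AB = -15.8 kN.
A_AB = 3021 mm².
σ_AB = N_AB/A_AB = -15800/3021 = -5.23 MPa.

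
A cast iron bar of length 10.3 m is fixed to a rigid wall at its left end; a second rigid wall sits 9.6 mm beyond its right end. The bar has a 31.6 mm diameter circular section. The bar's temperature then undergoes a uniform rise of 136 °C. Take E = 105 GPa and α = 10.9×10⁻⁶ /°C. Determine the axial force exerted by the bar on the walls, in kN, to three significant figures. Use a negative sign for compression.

Free thermal expansion αLΔT = 10.9e-6 · 10300 · 136 = 15.27 mm.
The walls engage after the gap closes; constrained expansion = 15.27 − 9.6 = 5.669 mm.
The walls impose strain ε = −(5.669)/10300 = -5.5036e-04; σ = Eε = 105000 · -5.5036e-04 = -57.79 MPa.
Wall reaction R = σ·A = -57.79·784.3 = -45320 N = -45.32 kN.

-45.3 kN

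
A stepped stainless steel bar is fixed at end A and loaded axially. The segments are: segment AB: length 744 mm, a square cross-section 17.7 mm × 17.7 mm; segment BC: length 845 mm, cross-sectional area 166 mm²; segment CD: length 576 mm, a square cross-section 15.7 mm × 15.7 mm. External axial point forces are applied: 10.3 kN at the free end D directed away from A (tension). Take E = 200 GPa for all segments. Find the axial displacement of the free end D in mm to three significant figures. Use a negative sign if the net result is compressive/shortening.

0.505 mm

Internal axial forces (sectioning from the free end, tension +): N_CD = 10.3 kN, N_BC = 10.3 kN, N_AB = 10.3 kN.
A_AB = 313.3 mm².
A_CD = 246.5 mm².
δ_AB = 10300·744/(313.3·200000) = 0.1223 mm
δ_BC = 10300·845/(166·200000) = 0.2622 mm
δ_CD = 10300·576/(246.5·200000) = 0.1203 mm
δ = Σδ_i = 0.5048 mm.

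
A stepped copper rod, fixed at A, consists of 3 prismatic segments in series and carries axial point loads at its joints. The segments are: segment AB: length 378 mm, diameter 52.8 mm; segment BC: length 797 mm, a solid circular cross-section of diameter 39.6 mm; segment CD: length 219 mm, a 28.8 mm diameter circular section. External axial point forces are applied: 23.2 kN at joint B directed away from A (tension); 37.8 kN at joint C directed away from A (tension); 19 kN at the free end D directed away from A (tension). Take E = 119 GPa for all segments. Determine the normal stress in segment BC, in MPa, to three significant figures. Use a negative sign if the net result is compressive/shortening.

Internal axial forces (sectioning from the free end, tension +): N_CD = 19 kN, N_BC = 56.8 kN, N_AB = 80 kN.
A_BC = 1232 mm².
σ_BC = N_BC/A_BC = 56800/1232 = 46.12 MPa.

46.1 MPa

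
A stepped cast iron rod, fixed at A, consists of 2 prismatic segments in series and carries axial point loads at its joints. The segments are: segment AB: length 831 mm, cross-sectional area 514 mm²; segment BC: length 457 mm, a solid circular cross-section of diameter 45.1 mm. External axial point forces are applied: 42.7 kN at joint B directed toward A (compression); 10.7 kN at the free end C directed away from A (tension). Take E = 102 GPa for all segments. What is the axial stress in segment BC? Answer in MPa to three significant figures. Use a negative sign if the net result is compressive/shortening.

6.70 MPa

Internal axial forces (sectioning from the free end, tension +): N_BC = 10.7 kN, N_AB = -32 kN.
A_BC = 1598 mm².
σ_BC = N_BC/A_BC = 10700/1598 = 6.698 MPa.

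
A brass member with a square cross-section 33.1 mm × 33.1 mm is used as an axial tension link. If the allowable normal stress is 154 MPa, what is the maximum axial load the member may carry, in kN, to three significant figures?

A = 1096 mm².
P_max = σ_allow · A = 154 · 1096 = 168700 N = 168.7 kN.

169 kN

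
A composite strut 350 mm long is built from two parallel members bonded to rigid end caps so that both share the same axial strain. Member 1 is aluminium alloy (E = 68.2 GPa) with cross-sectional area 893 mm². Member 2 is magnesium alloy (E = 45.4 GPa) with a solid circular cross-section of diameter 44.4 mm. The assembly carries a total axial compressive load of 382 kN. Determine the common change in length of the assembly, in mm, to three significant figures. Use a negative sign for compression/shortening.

-1.02 mm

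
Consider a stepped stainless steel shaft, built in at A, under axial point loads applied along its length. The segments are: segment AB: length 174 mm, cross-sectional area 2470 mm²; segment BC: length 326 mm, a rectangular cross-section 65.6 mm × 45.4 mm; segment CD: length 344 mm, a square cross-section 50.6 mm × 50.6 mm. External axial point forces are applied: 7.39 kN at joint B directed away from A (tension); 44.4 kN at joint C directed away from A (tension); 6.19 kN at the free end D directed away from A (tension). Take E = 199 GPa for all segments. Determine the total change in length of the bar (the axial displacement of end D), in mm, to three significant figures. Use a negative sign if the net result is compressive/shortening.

0.0525 mm

Internal axial forces (sectioning from the free end, tension +): N_CD = 6.19 kN, N_BC = 50.59 kN, N_AB = 57.98 kN.
A_BC = 2978 mm².
A_CD = 2560 mm².
δ_AB = 57980·174/(2470·199000) = 0.02052 mm
δ_BC = 50590·326/(2978·199000) = 0.02783 mm
δ_CD = 6190·344/(2560·199000) = 0.004179 mm
δ = Σδ_i = 0.05253 mm.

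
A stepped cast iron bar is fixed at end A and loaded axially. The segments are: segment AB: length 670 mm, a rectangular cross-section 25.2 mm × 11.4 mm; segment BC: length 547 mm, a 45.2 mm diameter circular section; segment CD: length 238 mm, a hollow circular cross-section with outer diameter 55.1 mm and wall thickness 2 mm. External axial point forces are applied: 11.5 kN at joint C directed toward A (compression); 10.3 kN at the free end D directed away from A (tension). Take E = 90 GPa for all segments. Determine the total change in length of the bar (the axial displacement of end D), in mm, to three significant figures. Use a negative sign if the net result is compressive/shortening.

0.0460 mm

Internal axial forces (sectioning from the free end, tension +): N_CD = 10.3 kN, N_BC = -1.2 kN, N_AB = -1.2 kN.
A_AB = 287.3 mm².
A_BC = 1605 mm².
A_CD = 333.6 mm².
δ_AB = -1200·670/(287.3·90000) = -0.0311 mm
δ_BC = -1200·547/(1605·90000) = -0.004545 mm
δ_CD = 10300·238/(333.6·90000) = 0.08164 mm
δ = Σδ_i = 0.046 mm.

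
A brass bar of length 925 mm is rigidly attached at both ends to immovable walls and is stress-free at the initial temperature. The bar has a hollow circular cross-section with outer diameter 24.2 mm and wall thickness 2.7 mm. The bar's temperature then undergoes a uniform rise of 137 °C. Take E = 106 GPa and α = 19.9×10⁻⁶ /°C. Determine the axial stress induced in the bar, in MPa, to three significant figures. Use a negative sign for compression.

Free thermal expansion αLΔT = 19.9e-6 · 925 · 137 = 2.522 mm.
The walls impose strain ε = −(2.522)/925 = -2.7263e-03; σ = Eε = 106000 · -2.7263e-03 = -289 MPa.

-289 MPa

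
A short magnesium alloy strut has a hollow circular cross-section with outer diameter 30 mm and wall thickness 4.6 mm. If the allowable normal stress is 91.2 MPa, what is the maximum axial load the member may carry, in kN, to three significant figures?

A = 367.1 mm².
P_max = σ_allow · A = 91.2 · 367.1 = 33480 N = 33.48 kN.

33.5 kN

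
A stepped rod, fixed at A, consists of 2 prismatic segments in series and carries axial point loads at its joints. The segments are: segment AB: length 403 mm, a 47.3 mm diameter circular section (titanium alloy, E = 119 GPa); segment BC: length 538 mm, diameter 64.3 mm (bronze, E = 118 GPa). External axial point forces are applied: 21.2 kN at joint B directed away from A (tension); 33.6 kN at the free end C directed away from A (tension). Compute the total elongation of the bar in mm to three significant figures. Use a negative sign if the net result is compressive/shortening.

0.153 mm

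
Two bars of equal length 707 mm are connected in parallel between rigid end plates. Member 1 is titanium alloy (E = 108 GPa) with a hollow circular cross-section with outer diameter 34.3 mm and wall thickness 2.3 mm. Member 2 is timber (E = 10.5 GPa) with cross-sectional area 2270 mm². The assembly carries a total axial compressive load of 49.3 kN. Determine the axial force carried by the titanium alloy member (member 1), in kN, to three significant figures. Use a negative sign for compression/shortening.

-25.2 kN

A_1 = 231.2 mm².
Equal strain + equilibrium ⇒ each member carries load in proportion to AE: A₁E₁ = 24970000 N, A₂E₂ = 23840000 N, ΣAE = 48810000 N.
F₁ = P·A₁E₁/ΣAE = -49300·24970000/48810000 = -25220 N.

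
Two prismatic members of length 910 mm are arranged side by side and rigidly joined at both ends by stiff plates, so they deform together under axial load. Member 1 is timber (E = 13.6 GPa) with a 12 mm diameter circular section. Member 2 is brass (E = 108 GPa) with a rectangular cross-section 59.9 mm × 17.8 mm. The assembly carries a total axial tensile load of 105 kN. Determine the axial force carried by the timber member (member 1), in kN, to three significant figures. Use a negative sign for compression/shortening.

1.38 kN

A_1 = 113.1 mm².
A_2 = 1066 mm².
Equal strain + equilibrium ⇒ each member carries load in proportion to AE: A₁E₁ = 1538000 N, A₂E₂ = 115200000 N, ΣAE = 116700000 N.
F₁ = P·A₁E₁/ΣAE = 105000·1538000/116700000 = 1384 N.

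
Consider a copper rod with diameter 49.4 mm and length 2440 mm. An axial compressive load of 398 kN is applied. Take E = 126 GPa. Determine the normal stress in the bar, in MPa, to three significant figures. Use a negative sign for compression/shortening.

-208 MPa

A = 1917 mm².
σ = N/A = -398000/1917 = -207.7 MPa.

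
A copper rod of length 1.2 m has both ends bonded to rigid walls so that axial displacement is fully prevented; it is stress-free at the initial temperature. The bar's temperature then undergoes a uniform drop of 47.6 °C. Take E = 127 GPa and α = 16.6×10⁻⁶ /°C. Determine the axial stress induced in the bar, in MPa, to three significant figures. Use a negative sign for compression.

100 MPa

Free thermal expansion αLΔT = 16.6e-6 · 1200 · -47.6 = -0.9482 mm.
The walls impose strain ε = −(-0.9482)/1200 = 7.9016e-04; σ = Eε = 127000 · 7.9016e-04 = 100.4 MPa.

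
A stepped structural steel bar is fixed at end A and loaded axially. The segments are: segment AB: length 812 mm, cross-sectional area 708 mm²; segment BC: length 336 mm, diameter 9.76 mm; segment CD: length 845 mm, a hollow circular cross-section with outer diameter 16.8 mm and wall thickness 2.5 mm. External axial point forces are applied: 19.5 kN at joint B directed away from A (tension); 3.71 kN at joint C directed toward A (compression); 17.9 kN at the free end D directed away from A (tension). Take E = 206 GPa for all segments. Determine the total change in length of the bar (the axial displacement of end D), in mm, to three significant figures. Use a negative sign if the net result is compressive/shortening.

1.15 mm

Internal axial forces (sectioning from the free end, tension +): N_CD = 17.9 kN, N_BC = 14.19 kN, N_AB = 33.69 kN.
A_BC = 74.82 mm².
A_CD = 112.3 mm².
δ_AB = 33690·812/(708·206000) = 0.1876 mm
δ_BC = 14190·336/(74.82·206000) = 0.3094 mm
δ_CD = 17900·845/(112.3·206000) = 0.6538 mm
δ = Σδ_i = 1.151 mm.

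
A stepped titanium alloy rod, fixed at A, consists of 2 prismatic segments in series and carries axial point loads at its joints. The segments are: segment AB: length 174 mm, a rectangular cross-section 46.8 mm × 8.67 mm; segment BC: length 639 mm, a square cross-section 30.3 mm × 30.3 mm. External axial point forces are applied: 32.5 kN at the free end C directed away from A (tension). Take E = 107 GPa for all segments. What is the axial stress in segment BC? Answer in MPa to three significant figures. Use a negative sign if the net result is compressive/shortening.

Internal axial forces (sectioning from the free end, tension +): N_BC = 32.5 kN, N_AB = 32.5 kN.
A_BC = 918.1 mm².
σ_BC = N_BC/A_BC = 32500/918.1 = 35.4 MPa.

35.4 MPa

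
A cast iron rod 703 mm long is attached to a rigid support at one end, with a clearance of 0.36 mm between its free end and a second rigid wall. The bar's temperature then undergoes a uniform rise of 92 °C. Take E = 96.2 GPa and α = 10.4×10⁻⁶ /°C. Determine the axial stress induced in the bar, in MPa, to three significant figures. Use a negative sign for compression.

Free thermal expansion αLΔT = 10.4e-6 · 703 · 92 = 0.6726 mm.
The walls engage after the gap closes; constrained expansion = 0.6726 − 0.36 = 0.3126 mm.
The walls impose strain ε = −(0.3126)/703 = -4.4471e-04; σ = Eε = 96200 · -4.4471e-04 = -42.78 MPa.

-42.8 MPa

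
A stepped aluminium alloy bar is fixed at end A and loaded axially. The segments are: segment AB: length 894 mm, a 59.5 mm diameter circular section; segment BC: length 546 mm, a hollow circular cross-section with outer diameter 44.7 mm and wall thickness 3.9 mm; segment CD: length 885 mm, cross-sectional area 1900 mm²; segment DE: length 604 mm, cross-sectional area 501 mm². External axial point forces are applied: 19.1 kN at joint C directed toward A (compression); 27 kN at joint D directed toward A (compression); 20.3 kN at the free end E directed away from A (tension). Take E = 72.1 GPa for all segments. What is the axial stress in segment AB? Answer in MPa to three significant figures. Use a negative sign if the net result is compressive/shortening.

Internal axial forces (sectioning from the free end, tension +): N_DE = 20.3 kN, N_CD = -6.7 kN, N_BC = -25.8 kN, N_AB = -25.8 kN.
A_AB = 2781 mm².
σ_AB = N_AB/A_AB = -25800/2781 = -9.279 MPa.

-9.28 MPa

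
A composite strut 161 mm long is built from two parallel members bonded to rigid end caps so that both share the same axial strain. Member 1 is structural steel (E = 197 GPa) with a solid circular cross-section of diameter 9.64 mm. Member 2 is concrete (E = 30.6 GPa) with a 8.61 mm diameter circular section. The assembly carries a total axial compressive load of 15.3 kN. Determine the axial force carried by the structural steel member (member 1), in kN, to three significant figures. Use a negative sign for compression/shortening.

-13.6 kN

A_1 = 72.99 mm².
A_2 = 58.22 mm².
Equal strain + equilibrium ⇒ each member carries load in proportion to AE: A₁E₁ = 14380000 N, A₂E₂ = 1782000 N, ΣAE = 16160000 N.
F₁ = P·A₁E₁/ΣAE = -15300·14380000/16160000 = -13610 N.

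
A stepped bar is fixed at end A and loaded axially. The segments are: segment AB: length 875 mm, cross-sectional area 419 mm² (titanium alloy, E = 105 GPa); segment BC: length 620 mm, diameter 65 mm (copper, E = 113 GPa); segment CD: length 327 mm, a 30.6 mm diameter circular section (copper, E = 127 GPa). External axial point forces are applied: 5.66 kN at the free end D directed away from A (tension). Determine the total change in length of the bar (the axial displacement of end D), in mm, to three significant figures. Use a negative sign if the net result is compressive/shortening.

Internal axial forces (sectioning from the free end, tension +): N_CD = 5.66 kN, N_BC = 5.66 kN, N_AB = 5.66 kN.
A_BC = 3318 mm².
A_CD = 735.4 mm².
δ_AB = 5660·875/(419·105000) = 0.1126 mm
δ_BC = 5660·620/(3318·113000) = 0.009359 mm
δ_CD = 5660·327/(735.4·127000) = 0.01982 mm
δ = Σδ_i = 0.1417 mm.

0.142 mm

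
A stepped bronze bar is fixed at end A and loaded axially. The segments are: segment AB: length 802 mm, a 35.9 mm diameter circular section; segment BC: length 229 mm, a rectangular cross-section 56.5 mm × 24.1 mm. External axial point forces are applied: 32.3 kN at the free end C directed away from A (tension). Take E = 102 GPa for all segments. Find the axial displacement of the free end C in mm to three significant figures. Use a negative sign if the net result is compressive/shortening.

0.304 mm

Internal axial forces (sectioning from the free end, tension +): N_BC = 32.3 kN, N_AB = 32.3 kN.
A_AB = 1012 mm².
A_BC = 1362 mm².
δ_AB = 32300·802/(1012·102000) = 0.2509 mm
δ_BC = 32300·229/(1362·102000) = 0.05326 mm
δ = Σδ_i = 0.3042 mm.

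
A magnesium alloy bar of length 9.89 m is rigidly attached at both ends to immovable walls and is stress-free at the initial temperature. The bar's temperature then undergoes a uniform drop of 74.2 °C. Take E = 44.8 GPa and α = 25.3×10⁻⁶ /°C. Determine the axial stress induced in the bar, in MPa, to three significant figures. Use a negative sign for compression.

84.1 MPa

Free thermal expansion αLΔT = 25.3e-6 · 9890 · -74.2 = -18.57 mm.
The walls impose strain ε = −(-18.57)/9890 = 1.8773e-03; σ = Eε = 44800 · 1.8773e-03 = 84.1 MPa.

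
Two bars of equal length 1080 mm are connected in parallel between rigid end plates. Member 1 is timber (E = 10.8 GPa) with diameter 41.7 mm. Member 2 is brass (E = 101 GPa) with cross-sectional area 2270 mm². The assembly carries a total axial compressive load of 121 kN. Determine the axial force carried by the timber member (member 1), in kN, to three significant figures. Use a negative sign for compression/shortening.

-7.31 kN

A_1 = 1366 mm².
Equal strain + equilibrium ⇒ each member carries load in proportion to AE: A₁E₁ = 14750000 N, A₂E₂ = 229300000 N, ΣAE = 244000000 N.
F₁ = P·A₁E₁/ΣAE = -121000·14750000/244000000 = -7314 N.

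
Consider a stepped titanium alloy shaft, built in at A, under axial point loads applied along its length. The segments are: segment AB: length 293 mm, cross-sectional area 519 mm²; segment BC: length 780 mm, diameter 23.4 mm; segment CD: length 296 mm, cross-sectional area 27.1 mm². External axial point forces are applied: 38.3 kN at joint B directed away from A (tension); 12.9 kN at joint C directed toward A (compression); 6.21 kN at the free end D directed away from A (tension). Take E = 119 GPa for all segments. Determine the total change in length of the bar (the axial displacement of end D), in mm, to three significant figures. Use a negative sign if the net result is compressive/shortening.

0.618 mm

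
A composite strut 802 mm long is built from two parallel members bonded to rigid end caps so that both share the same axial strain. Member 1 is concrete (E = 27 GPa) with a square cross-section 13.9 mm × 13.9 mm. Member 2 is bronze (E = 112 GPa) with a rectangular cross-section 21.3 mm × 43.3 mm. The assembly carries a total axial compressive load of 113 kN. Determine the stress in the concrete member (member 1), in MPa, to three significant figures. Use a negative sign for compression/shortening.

-28.1 MPa

A_1 = 193.2 mm².
A_2 = 922.3 mm².
Equal strain + equilibrium ⇒ each member carries load in proportion to AE: A₁E₁ = 5217000 N, A₂E₂ = 103300000 N, ΣAE = 108500000 N.
σ₁ = P·E₁/ΣAE = -113000·27000/108500000 = -28.12 MPa.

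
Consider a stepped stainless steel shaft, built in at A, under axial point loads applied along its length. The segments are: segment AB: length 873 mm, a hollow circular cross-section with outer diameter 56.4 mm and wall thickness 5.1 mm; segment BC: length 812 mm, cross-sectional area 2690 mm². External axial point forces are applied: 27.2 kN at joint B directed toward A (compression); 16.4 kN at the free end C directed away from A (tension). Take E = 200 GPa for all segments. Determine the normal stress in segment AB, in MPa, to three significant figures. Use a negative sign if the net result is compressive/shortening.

-13.1 MPa

Internal axial forces (sectioning from the free end, tension +): N_BC = 16.4 kN, N_AB = -10.8 kN.
A_AB = 821.9 mm².
σ_AB = N_AB/A_AB = -10800/821.9 = -13.14 MPa.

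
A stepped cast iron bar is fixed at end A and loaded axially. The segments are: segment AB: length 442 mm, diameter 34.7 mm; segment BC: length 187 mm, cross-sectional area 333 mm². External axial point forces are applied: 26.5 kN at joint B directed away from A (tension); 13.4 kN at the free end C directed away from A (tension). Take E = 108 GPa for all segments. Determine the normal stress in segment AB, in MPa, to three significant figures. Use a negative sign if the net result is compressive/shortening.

42.2 MPa

Internal axial forces (sectioning from the free end, tension +): N_BC = 13.4 kN, N_AB = 39.9 kN.
A_AB = 945.7 mm².
σ_AB = N_AB/A_AB = 39900/945.7 = 42.19 MPa.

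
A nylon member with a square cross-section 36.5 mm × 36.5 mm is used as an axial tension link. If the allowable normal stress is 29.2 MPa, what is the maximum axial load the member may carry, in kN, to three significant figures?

A = 1332 mm².
P_max = σ_allow · A = 29.2 · 1332 = 38900 N = 38.9 kN.

38.9 kN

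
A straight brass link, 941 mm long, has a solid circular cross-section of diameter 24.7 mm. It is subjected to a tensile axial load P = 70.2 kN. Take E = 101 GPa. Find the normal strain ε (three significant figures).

0.00145

A = 479.2 mm².
σ = N/A = 146.5 MPa; ε = σ/E = 146.5/101000 = 1.451e-03.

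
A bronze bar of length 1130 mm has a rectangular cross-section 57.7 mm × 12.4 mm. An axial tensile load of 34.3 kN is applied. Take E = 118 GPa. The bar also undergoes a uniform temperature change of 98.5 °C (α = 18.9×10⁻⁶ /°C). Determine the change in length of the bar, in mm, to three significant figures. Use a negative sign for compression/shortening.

A = 715.5 mm².
δ_mech = NL/(AE) = 34300·1130/(715.5·118000) = 0.4591 mm.
δ_thermal = αLΔT = 18.9e-6·1130·98.5 = 2.104 mm.
δ = δ_mech + δ_thermal = 2.563 mm.

2.56 mm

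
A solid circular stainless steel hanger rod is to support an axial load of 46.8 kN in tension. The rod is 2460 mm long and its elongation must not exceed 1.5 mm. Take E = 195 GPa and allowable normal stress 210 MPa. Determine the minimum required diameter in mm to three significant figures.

Required area A ≥ P/σ_allow = 46800/210 = 222.9 mm².
For a solid circular section, d ≥ √(4A/π) = 16.84 mm.
Elongation limit: A ≥ PL/(Eδ_allow) = 46800·2460/(195000·1.5) = 393.6 mm² ⇒ d ≥ 22.39 mm.
The elongation limit governs.

22.4 mm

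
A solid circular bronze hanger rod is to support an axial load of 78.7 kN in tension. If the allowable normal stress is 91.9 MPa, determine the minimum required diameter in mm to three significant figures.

33.0 mm

Required area A ≥ P/σ_allow = 78700/91.9 = 856.4 mm².
For a solid circular section, d ≥ √(4A/π) = 33.02 mm.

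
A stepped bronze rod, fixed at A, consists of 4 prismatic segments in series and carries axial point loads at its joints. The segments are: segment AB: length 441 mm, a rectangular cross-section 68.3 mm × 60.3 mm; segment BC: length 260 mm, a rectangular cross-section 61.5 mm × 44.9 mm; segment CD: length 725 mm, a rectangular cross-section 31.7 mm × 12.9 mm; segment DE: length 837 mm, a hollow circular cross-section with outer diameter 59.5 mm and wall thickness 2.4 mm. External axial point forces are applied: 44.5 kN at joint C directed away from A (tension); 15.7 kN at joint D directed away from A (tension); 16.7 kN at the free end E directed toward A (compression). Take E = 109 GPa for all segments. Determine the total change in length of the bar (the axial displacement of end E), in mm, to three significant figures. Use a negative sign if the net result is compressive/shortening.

Internal axial forces (sectioning from the free end, tension +): N_DE = -16.7 kN, N_CD = -1 kN, N_BC = 43.5 kN, N_AB = 43.5 kN.
A_AB = 4118 mm².
A_BC = 2761 mm².
A_CD = 408.9 mm².
A_DE = 430.5 mm².
δ_AB = 43500·441/(4118·109000) = 0.04273 mm
δ_BC = 43500·260/(2761·109000) = 0.03758 mm
δ_CD = -1000·725/(408.9·109000) = -0.01627 mm
δ_DE = -16700·837/(430.5·109000) = -0.2979 mm
δ = Σδ_i = -0.2338 mm.

-0.234 mm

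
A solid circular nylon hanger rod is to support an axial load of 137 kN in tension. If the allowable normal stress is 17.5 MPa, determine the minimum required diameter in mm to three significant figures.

99.8 mm

Required area A ≥ P/σ_allow = 137000/17.5 = 7829 mm².
For a solid circular section, d ≥ √(4A/π) = 99.84 mm.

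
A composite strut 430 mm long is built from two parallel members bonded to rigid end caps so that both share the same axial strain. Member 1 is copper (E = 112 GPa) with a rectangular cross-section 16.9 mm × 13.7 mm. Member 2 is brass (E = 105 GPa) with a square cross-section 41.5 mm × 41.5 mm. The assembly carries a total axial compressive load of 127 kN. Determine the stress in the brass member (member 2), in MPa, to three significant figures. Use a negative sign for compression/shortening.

-64.5 MPa

A_1 = 231.5 mm².
A_2 = 1722 mm².
Equal strain + equilibrium ⇒ each member carries load in proportion to AE: A₁E₁ = 25930000 N, A₂E₂ = 180800000 N, ΣAE = 206800000 N.
σ₂ = P·E₂/ΣAE = -127000·105000/206800000 = -64.49 MPa.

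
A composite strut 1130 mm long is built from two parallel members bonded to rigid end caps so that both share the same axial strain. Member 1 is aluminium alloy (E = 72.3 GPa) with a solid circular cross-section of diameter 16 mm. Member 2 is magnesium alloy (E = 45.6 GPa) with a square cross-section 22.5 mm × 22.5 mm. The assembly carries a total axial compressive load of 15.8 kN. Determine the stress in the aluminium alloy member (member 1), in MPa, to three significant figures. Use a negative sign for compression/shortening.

-30.4 MPa

A_1 = 201.1 mm².
A_2 = 506.2 mm².
Equal strain + equilibrium ⇒ each member carries load in proportion to AE: A₁E₁ = 14540000 N, A₂E₂ = 23080000 N, ΣAE = 37620000 N.
σ₁ = P·E₁/ΣAE = -15800·72300/37620000 = -30.36 MPa.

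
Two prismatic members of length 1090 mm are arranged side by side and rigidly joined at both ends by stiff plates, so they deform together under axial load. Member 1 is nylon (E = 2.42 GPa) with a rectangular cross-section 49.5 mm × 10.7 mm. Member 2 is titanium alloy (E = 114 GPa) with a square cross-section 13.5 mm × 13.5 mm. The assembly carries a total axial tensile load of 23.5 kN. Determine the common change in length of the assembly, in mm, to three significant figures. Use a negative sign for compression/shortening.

1.16 mm

A_1 = 529.6 mm².
A_2 = 182.2 mm².
Equal strain + equilibrium ⇒ each member carries load in proportion to AE: A₁E₁ = 1282000 N, A₂E₂ = 20780000 N, ΣAE = 22060000 N.
δ = PL/ΣAE = 23500·1090/22060000 = 1.161 mm.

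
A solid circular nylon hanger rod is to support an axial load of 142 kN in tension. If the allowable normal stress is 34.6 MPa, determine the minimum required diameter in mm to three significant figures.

Required area A ≥ P/σ_allow = 142000/34.6 = 4104 mm².
For a solid circular section, d ≥ √(4A/π) = 72.29 mm.

72.3 mm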